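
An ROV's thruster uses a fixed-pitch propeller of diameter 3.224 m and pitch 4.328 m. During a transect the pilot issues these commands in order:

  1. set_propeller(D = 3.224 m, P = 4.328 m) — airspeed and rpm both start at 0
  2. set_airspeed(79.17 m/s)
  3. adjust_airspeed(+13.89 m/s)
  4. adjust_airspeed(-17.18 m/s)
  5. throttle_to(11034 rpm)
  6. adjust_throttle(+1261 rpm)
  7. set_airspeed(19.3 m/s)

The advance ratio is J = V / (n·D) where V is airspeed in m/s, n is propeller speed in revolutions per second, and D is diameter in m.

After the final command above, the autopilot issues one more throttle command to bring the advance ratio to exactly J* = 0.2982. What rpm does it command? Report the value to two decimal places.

set_propeller: D = 3.224 m, P = 4.328 m (p = P/D = 1.342432); state ← (V=0, rpm=0)
set_airspeed(79.17): V ← 79.17 m/s
adjust_airspeed(+13.89): V ← 79.17 +13.89 = 93.06 m/s
adjust_airspeed(-17.18): V ← 93.06 -17.18 = 75.88 m/s
throttle_to(11034): rpm ← 11034
adjust_throttle(+1261): rpm ← 11034 +1261 = 12295
set_airspeed(19.3): V ← 19.3 m/s
final state: V = 19.3 m/s, rpm = 12295 → n = rpm/60 = 204.916667 rev/s
target J* = 0.2982; solve J* = V/(n·D) for n: n = V/(J*·D) = 19.3/(0.2982 × 3.224) = 20.074958 rev/s
rpm = 60·n = 1204.497456

rpm = 1204.50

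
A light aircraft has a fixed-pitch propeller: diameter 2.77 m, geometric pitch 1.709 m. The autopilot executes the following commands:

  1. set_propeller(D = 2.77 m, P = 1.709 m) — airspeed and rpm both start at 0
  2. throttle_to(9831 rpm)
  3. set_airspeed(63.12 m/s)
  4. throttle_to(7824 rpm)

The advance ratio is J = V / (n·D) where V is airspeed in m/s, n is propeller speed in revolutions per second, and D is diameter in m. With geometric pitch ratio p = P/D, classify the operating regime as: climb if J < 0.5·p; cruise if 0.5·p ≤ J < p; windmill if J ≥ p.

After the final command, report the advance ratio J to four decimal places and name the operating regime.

J = 0.1747, regime = climb

set_propeller: D = 2.77 m, P = 1.709 m (p = P/D = 0.616968); state ← (V=0, rpm=0)
throttle_to(9831): rpm ← 9831
set_airspeed(63.12): V ← 63.12 m/s
throttle_to(7824): rpm ← 7824
final state: V = 63.12 m/s, rpm = 7824 → n = rpm/60 = 130.400000 rev/s
J = V / (n·D) = 63.12 / (130.400000 × 2.77) = 0.174747
regime bands: climb J<0.3085 | cruise [0.3085, 0.6170) | windmill J≥0.6170
J = 0.1747 → climb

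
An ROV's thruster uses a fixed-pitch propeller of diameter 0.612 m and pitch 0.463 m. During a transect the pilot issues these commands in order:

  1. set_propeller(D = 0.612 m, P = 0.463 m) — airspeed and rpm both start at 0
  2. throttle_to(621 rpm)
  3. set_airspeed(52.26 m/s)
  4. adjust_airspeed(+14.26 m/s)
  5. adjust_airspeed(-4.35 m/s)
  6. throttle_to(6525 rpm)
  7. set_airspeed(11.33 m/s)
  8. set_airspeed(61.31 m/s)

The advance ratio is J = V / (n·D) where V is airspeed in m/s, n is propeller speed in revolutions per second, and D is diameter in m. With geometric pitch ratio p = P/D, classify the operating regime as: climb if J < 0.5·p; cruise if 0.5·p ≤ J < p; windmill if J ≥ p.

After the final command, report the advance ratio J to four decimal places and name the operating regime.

set_propeller: D = 0.612 m, P = 0.463 m (p = P/D = 0.756536); state ← (V=0, rpm=0)
throttle_to(621): rpm ← 621
set_airspeed(52.26): V ← 52.26 m/s
adjust_airspeed(+14.26): V ← 52.26 +14.26 = 66.52 m/s
adjust_airspeed(-4.35): V ← 66.52 -4.35 = 62.17 m/s
throttle_to(6525): rpm ← 6525
set_airspeed(11.33): V ← 11.33 m/s
set_airspeed(61.31): V ← 61.31 m/s
final state: V = 61.31 m/s, rpm = 6525 → n = rpm/60 = 108.750000 rev/s
J = V / (n·D) = 61.31 / (108.750000 × 0.612) = 0.921193
regime bands: climb J<0.3783 | cruise [0.3783, 0.7565) | windmill J≥0.7565
J = 0.9212 → windmill

J = 0.9212, regime = windmill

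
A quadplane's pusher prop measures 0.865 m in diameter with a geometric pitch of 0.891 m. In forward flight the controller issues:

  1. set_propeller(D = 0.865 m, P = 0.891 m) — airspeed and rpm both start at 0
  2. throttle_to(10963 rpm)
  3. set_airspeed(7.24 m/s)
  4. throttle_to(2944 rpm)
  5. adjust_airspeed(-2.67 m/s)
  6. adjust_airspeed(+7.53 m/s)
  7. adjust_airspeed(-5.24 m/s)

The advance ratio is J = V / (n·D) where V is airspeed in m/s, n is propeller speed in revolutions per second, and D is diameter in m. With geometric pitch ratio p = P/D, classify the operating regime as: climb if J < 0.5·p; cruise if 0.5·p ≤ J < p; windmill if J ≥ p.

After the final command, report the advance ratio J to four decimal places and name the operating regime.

set_propeller: D = 0.865 m, P = 0.891 m (p = P/D = 1.030058); state ← (V=0, rpm=0)
throttle_to(10963): rpm ← 10963
set_airspeed(7.24): V ← 7.24 m/s
throttle_to(2944): rpm ← 2944
adjust_airspeed(-2.67): V ← 7.24 -2.67 = 4.57 m/s
adjust_airspeed(+7.53): V ← 4.57 +7.53 = 12.1 m/s
adjust_airspeed(-5.24): V ← 12.1 -5.24 = 6.86 m/s
final state: V = 6.86 m/s, rpm = 2944 → n = rpm/60 = 49.066667 rev/s
J = V / (n·D) = 6.86 / (49.066667 × 0.865) = 0.161630
regime bands: climb J<0.5150 | cruise [0.5150, 1.0301) | windmill J≥1.0301
J = 0.1616 → climb

J = 0.1616, regime = climb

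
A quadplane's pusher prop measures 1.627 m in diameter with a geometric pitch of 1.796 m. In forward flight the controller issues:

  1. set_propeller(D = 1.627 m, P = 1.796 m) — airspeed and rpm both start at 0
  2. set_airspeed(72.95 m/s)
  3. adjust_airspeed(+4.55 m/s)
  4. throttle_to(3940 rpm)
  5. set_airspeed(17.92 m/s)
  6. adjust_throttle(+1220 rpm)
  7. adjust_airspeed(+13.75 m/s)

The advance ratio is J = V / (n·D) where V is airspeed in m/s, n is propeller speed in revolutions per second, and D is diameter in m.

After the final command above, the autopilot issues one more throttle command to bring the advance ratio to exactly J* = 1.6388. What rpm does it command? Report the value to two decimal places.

set_propeller: D = 1.627 m, P = 1.796 m (p = P/D = 1.103872); state ← (V=0, rpm=0)
set_airspeed(72.95): V ← 72.95 m/s
adjust_airspeed(+4.55): V ← 72.95 +4.55 = 77.5 m/s
throttle_to(3940): rpm ← 3940
set_airspeed(17.92): V ← 17.92 m/s
adjust_throttle(+1220): rpm ← 3940 +1220 = 5160
adjust_airspeed(+13.75): V ← 17.92 +13.75 = 31.67 m/s
final state: V = 31.67 m/s, rpm = 5160 → n = rpm/60 = 86.000000 rev/s
target J* = 1.6388; solve J* = V/(n·D) for n: n = V/(J*·D) = 31.67/(1.6388 × 1.627) = 11.877760 rev/s
rpm = 60·n = 712.665615

rpm = 712.67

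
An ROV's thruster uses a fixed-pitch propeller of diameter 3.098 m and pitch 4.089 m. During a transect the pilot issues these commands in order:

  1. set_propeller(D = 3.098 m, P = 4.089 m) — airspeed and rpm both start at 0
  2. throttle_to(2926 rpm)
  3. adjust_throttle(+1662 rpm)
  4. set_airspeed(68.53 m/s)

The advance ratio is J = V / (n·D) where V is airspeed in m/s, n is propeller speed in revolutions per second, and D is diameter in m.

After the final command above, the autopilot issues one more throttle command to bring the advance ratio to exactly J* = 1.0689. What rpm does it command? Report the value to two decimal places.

rpm = 1241.69

set_propeller: D = 3.098 m, P = 4.089 m (p = P/D = 1.319884); state ← (V=0, rpm=0)
throttle_to(2926): rpm ← 2926
adjust_throttle(+1662): rpm ← 2926 +1662 = 4588
set_airspeed(68.53): V ← 68.53 m/s
final state: V = 68.53 m/s, rpm = 4588 → n = rpm/60 = 76.466667 rev/s
target J* = 1.0689; solve J* = V/(n·D) for n: n = V/(J*·D) = 68.53/(1.0689 × 3.098) = 20.694848 rev/s
rpm = 60·n = 1241.690881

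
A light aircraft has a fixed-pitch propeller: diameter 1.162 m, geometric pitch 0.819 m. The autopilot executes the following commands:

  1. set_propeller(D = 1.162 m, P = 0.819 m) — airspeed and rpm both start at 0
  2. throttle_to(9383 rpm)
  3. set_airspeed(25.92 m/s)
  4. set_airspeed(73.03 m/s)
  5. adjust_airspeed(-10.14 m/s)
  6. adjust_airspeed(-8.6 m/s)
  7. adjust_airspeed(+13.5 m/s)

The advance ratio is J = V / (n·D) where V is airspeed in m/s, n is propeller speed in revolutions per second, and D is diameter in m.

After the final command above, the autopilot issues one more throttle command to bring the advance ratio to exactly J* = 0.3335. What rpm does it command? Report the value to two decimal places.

rpm = 10495.78

set_propeller: D = 1.162 m, P = 0.819 m (p = P/D = 0.704819); state ← (V=0, rpm=0)
throttle_to(9383): rpm ← 9383
set_airspeed(25.92): V ← 25.92 m/s
set_airspeed(73.03): V ← 73.03 m/s
adjust_airspeed(-10.14): V ← 73.03 -10.14 = 62.89 m/s
adjust_airspeed(-8.6): V ← 62.89 -8.6 = 54.29 m/s
adjust_airspeed(+13.5): V ← 54.29 +13.5 = 67.79 m/s
final state: V = 67.79 m/s, rpm = 9383 → n = rpm/60 = 156.383333 rev/s
target J* = 0.3335; solve J* = V/(n·D) for n: n = V/(J*·D) = 67.79/(0.3335 × 1.162) = 174.929747 rev/s
rpm = 60·n = 10495.784810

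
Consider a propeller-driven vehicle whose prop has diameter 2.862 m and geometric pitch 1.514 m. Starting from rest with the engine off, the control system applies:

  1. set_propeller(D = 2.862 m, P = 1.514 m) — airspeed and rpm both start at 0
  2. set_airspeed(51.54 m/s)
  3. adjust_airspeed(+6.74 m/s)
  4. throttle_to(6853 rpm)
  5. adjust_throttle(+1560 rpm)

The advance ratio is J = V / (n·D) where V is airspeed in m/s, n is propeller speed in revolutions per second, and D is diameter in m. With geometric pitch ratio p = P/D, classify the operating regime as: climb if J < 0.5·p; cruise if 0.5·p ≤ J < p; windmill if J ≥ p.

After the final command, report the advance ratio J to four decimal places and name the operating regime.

J = 0.1452, regime = climb

set_propeller: D = 2.862 m, P = 1.514 m (p = P/D = 0.529001); state ← (V=0, rpm=0)
set_airspeed(51.54): V ← 51.54 m/s
adjust_airspeed(+6.74): V ← 51.54 +6.74 = 58.28 m/s
throttle_to(6853): rpm ← 6853
adjust_throttle(+1560): rpm ← 6853 +1560 = 8413
final state: V = 58.28 m/s, rpm = 8413 → n = rpm/60 = 140.216667 rev/s
J = V / (n·D) = 58.28 / (140.216667 × 2.862) = 0.145228
regime bands: climb J<0.2645 | cruise [0.2645, 0.5290) | windmill J≥0.5290
J = 0.1452 → climb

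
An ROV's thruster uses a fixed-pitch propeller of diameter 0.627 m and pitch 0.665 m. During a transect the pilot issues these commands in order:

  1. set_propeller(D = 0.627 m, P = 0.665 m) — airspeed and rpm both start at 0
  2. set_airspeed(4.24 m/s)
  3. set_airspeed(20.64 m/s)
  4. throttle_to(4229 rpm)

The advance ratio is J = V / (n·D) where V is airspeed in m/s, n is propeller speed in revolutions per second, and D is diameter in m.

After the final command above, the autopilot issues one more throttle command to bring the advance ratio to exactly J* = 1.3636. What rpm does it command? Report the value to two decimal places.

set_propeller: D = 0.627 m, P = 0.665 m (p = P/D = 1.060606); state ← (V=0, rpm=0)
set_airspeed(4.24): V ← 4.24 m/s
set_airspeed(20.64): V ← 20.64 m/s
throttle_to(4229): rpm ← 4229
final state: V = 20.64 m/s, rpm = 4229 → n = rpm/60 = 70.483333 rev/s
target J* = 1.3636; solve J* = V/(n·D) for n: n = V/(J*·D) = 20.64/(1.3636 × 0.627) = 24.140995 rev/s
rpm = 60·n = 1448.459678

rpm = 1448.46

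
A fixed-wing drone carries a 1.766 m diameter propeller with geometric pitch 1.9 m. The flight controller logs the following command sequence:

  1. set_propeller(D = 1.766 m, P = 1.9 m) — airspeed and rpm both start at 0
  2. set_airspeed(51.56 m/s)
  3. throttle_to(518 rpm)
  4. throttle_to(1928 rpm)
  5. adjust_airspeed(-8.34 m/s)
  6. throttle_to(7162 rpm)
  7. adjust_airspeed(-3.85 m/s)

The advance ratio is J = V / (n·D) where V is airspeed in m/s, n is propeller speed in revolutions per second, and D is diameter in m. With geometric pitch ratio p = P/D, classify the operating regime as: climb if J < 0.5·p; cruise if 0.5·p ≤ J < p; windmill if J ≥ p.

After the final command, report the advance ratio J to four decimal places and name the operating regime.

set_propeller: D = 1.766 m, P = 1.9 m (p = P/D = 1.075878); state ← (V=0, rpm=0)
set_airspeed(51.56): V ← 51.56 m/s
throttle_to(518): rpm ← 518
throttle_to(1928): rpm ← 1928
adjust_airspeed(-8.34): V ← 51.56 -8.34 = 43.22 m/s
throttle_to(7162): rpm ← 7162
adjust_airspeed(-3.85): V ← 43.22 -3.85 = 39.37 m/s
final state: V = 39.37 m/s, rpm = 7162 → n = rpm/60 = 119.366667 rev/s
J = V / (n·D) = 39.37 / (119.366667 × 1.766) = 0.186763
regime bands: climb J<0.5379 | cruise [0.5379, 1.0759) | windmill J≥1.0759
J = 0.1868 → climb

J = 0.1868, regime = climb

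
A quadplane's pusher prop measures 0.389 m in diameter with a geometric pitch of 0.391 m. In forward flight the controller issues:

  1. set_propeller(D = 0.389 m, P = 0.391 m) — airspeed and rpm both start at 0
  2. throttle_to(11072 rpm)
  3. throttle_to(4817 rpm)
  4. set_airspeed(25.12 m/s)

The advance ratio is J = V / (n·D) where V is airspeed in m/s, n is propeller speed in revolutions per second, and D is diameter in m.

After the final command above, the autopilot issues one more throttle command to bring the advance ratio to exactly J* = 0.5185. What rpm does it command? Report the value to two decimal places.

rpm = 7472.61

set_propeller: D = 0.389 m, P = 0.391 m (p = P/D = 1.005141); state ← (V=0, rpm=0)
throttle_to(11072): rpm ← 11072
throttle_to(4817): rpm ← 4817
set_airspeed(25.12): V ← 25.12 m/s
final state: V = 25.12 m/s, rpm = 4817 → n = rpm/60 = 80.283333 rev/s
target J* = 0.5185; solve J* = V/(n·D) for n: n = V/(J*·D) = 25.12/(0.5185 × 0.389) = 124.543559 rev/s
rpm = 60·n = 7472.613556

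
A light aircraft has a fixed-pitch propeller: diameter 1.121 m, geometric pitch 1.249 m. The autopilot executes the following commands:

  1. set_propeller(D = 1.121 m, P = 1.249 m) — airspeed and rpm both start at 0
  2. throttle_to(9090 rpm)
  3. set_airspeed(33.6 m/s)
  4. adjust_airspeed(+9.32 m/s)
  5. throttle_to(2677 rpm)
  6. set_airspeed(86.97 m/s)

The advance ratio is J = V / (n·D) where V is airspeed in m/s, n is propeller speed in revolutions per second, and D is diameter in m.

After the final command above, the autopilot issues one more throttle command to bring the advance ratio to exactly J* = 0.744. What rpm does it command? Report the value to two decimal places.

rpm = 6256.65

set_propeller: D = 1.121 m, P = 1.249 m (p = P/D = 1.114184); state ← (V=0, rpm=0)
throttle_to(9090): rpm ← 9090
set_airspeed(33.6): V ← 33.6 m/s
adjust_airspeed(+9.32): V ← 33.6 +9.32 = 42.92 m/s
throttle_to(2677): rpm ← 2677
set_airspeed(86.97): V ← 86.97 m/s
final state: V = 86.97 m/s, rpm = 2677 → n = rpm/60 = 44.616667 rev/s
target J* = 0.744; solve J* = V/(n·D) for n: n = V/(J*·D) = 86.97/(0.744 × 1.121) = 104.277575 rev/s
rpm = 60·n = 6256.654485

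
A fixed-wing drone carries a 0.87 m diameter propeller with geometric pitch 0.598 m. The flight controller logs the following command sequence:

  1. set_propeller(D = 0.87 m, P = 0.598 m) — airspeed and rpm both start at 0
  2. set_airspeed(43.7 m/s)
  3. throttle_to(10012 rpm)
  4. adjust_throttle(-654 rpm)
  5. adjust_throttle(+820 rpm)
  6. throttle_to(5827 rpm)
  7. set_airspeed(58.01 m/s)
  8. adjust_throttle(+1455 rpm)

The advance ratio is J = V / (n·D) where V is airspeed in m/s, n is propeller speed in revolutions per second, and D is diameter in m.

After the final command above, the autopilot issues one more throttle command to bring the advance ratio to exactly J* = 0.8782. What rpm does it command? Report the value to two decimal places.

set_propeller: D = 0.87 m, P = 0.598 m (p = P/D = 0.687356); state ← (V=0, rpm=0)
set_airspeed(43.7): V ← 43.7 m/s
throttle_to(10012): rpm ← 10012
adjust_throttle(-654): rpm ← 10012 -654 = 9358
adjust_throttle(+820): rpm ← 9358 +820 = 10178
throttle_to(5827): rpm ← 5827
set_airspeed(58.01): V ← 58.01 m/s
adjust_throttle(+1455): rpm ← 5827 +1455 = 7282
final state: V = 58.01 m/s, rpm = 7282 → n = rpm/60 = 121.366667 rev/s
target J* = 0.8782; solve J* = V/(n·D) for n: n = V/(J*·D) = 58.01/(0.8782 × 0.87) = 75.925940 rev/s
rpm = 60·n = 4555.556428

rpm = 4555.56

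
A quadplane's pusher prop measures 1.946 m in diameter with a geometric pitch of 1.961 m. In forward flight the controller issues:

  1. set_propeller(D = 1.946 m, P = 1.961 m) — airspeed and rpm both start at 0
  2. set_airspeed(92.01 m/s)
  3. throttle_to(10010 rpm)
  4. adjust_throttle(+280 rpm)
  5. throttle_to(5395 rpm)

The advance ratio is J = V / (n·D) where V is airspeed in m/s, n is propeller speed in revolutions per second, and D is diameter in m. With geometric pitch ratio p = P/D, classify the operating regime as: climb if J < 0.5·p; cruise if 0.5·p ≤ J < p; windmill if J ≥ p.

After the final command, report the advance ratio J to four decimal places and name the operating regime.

J = 0.5258, regime = cruise

set_propeller: D = 1.946 m, P = 1.961 m (p = P/D = 1.007708); state ← (V=0, rpm=0)
set_airspeed(92.01): V ← 92.01 m/s
throttle_to(10010): rpm ← 10010
adjust_throttle(+280): rpm ← 10010 +280 = 10290
throttle_to(5395): rpm ← 5395
final state: V = 92.01 m/s, rpm = 5395 → n = rpm/60 = 89.916667 rev/s
J = V / (n·D) = 92.01 / (89.916667 × 1.946) = 0.525838
regime bands: climb J<0.5039 | cruise [0.5039, 1.0077) | windmill J≥1.0077
J = 0.5258 → cruise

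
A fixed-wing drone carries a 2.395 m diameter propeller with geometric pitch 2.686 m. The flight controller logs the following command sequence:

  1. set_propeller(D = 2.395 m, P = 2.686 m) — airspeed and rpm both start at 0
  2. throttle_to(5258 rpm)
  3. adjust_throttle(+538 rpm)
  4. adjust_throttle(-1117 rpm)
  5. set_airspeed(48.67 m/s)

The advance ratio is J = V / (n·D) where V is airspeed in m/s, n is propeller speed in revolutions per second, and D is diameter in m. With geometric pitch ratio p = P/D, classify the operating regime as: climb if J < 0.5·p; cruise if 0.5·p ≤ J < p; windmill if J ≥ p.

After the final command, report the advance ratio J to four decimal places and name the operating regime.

J = 0.2606, regime = climb

set_propeller: D = 2.395 m, P = 2.686 m (p = P/D = 1.121503); state ← (V=0, rpm=0)
throttle_to(5258): rpm ← 5258
adjust_throttle(+538): rpm ← 5258 +538 = 5796
adjust_throttle(-1117): rpm ← 5796 -1117 = 4679
set_airspeed(48.67): V ← 48.67 m/s
final state: V = 48.67 m/s, rpm = 4679 → n = rpm/60 = 77.983333 rev/s
J = V / (n·D) = 48.67 / (77.983333 × 2.395) = 0.260588
regime bands: climb J<0.5608 | cruise [0.5608, 1.1215) | windmill J≥1.1215
J = 0.2606 → climb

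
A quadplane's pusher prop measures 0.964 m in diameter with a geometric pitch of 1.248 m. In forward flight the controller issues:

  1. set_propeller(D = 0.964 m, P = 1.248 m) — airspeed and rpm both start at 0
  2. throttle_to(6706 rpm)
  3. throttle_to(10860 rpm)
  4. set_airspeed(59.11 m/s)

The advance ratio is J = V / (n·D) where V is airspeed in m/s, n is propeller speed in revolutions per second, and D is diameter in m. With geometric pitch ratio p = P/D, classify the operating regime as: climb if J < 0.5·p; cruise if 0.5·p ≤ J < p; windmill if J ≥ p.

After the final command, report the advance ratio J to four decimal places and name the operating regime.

J = 0.3388, regime = climb

set_propeller: D = 0.964 m, P = 1.248 m (p = P/D = 1.294606); state ← (V=0, rpm=0)
throttle_to(6706): rpm ← 6706
throttle_to(10860): rpm ← 10860
set_airspeed(59.11): V ← 59.11 m/s
final state: V = 59.11 m/s, rpm = 10860 → n = rpm/60 = 181.000000 rev/s
J = V / (n·D) = 59.11 / (181.000000 × 0.964) = 0.338770
regime bands: climb J<0.6473 | cruise [0.6473, 1.2946) | windmill J≥1.2946
J = 0.3388 → climb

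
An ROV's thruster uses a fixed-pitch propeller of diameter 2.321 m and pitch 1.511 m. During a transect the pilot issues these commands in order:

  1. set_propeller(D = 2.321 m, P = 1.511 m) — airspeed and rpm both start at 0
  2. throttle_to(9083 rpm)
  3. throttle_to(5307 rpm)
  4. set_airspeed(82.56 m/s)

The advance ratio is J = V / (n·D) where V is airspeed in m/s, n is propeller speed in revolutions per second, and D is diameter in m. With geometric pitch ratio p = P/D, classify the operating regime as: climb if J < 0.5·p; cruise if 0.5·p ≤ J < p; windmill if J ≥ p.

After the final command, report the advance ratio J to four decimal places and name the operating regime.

set_propeller: D = 2.321 m, P = 1.511 m (p = P/D = 0.651012); state ← (V=0, rpm=0)
throttle_to(9083): rpm ← 9083
throttle_to(5307): rpm ← 5307
set_airspeed(82.56): V ← 82.56 m/s
final state: V = 82.56 m/s, rpm = 5307 → n = rpm/60 = 88.450000 rev/s
J = V / (n·D) = 82.56 / (88.450000 × 2.321) = 0.402158
regime bands: climb J<0.3255 | cruise [0.3255, 0.6510) | windmill J≥0.6510
J = 0.4022 → cruise

J = 0.4022, regime = cruise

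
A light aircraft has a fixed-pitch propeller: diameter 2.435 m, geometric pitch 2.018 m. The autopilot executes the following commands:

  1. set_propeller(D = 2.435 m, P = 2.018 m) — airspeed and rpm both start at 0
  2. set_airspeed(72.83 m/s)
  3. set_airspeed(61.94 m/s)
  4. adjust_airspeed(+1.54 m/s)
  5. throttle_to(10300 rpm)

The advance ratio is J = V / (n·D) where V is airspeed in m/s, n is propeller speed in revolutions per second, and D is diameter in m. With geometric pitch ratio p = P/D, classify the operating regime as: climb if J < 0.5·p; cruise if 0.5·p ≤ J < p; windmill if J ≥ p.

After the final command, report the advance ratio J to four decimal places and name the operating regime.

J = 0.1519, regime = climb

set_propeller: D = 2.435 m, P = 2.018 m (p = P/D = 0.828747); state ← (V=0, rpm=0)
set_airspeed(72.83): V ← 72.83 m/s
set_airspeed(61.94): V ← 61.94 m/s
adjust_airspeed(+1.54): V ← 61.94 +1.54 = 63.48 m/s
throttle_to(10300): rpm ← 10300
final state: V = 63.48 m/s, rpm = 10300 → n = rpm/60 = 171.666667 rev/s
J = V / (n·D) = 63.48 / (171.666667 × 2.435) = 0.151863
regime bands: climb J<0.4144 | cruise [0.4144, 0.8287) | windmill J≥0.8287
J = 0.1519 → climb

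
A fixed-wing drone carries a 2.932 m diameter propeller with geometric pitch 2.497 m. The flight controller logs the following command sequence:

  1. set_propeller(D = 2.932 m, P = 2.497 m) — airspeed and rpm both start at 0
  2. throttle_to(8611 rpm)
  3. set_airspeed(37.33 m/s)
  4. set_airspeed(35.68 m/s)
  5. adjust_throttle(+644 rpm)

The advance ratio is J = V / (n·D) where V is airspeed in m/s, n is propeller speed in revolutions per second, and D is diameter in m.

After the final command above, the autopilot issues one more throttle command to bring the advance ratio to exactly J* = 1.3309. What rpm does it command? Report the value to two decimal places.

rpm = 548.61

set_propeller: D = 2.932 m, P = 2.497 m (p = P/D = 0.851637); state ← (V=0, rpm=0)
throttle_to(8611): rpm ← 8611
set_airspeed(37.33): V ← 37.33 m/s
set_airspeed(35.68): V ← 35.68 m/s
adjust_throttle(+644): rpm ← 8611 +644 = 9255
final state: V = 35.68 m/s, rpm = 9255 → n = rpm/60 = 154.250000 rev/s
target J* = 1.3309; solve J* = V/(n·D) for n: n = V/(J*·D) = 35.68/(1.3309 × 2.932) = 9.143563 rev/s
rpm = 60·n = 548.613771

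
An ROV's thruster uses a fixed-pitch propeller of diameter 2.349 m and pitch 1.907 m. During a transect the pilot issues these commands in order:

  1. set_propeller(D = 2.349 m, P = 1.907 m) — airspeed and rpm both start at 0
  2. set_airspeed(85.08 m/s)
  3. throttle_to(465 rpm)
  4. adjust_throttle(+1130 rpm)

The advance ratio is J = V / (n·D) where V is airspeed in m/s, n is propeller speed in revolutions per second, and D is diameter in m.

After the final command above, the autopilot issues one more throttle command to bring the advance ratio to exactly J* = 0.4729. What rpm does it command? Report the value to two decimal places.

set_propeller: D = 2.349 m, P = 1.907 m (p = P/D = 0.811835); state ← (V=0, rpm=0)
set_airspeed(85.08): V ← 85.08 m/s
throttle_to(465): rpm ← 465
adjust_throttle(+1130): rpm ← 465 +1130 = 1595
final state: V = 85.08 m/s, rpm = 1595 → n = rpm/60 = 26.583333 rev/s
target J* = 0.4729; solve J* = V/(n·D) for n: n = V/(J*·D) = 85.08/(0.4729 × 2.349) = 76.590543 rev/s
rpm = 60·n = 4595.432600

rpm = 4595.43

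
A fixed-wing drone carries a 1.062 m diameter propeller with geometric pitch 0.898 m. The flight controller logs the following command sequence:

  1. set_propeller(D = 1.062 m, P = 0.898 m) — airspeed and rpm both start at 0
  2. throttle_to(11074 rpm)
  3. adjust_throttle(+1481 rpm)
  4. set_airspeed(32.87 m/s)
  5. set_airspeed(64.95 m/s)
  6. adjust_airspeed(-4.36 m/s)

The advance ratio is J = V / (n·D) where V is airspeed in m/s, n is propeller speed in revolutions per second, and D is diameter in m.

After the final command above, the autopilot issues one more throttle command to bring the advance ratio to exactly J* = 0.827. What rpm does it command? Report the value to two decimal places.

set_propeller: D = 1.062 m, P = 0.898 m (p = P/D = 0.845574); state ← (V=0, rpm=0)
throttle_to(11074): rpm ← 11074
adjust_throttle(+1481): rpm ← 11074 +1481 = 12555
set_airspeed(32.87): V ← 32.87 m/s
set_airspeed(64.95): V ← 64.95 m/s
adjust_airspeed(-4.36): V ← 64.95 -4.36 = 60.59 m/s
final state: V = 60.59 m/s, rpm = 12555 → n = rpm/60 = 209.250000 rev/s
target J* = 0.827; solve J* = V/(n·D) for n: n = V/(J*·D) = 60.59/(0.827 × 1.062) = 68.987582 rev/s
rpm = 60·n = 4139.254948

rpm = 4139.25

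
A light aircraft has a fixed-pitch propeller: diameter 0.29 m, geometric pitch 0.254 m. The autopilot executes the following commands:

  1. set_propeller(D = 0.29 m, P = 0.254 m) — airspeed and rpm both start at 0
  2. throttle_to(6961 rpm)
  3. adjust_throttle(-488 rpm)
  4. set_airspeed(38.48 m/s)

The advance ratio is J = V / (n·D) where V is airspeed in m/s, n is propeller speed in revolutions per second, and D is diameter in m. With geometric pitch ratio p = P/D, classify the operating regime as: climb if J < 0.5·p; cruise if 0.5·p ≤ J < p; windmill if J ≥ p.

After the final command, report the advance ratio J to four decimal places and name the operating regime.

set_propeller: D = 0.29 m, P = 0.254 m (p = P/D = 0.875862); state ← (V=0, rpm=0)
throttle_to(6961): rpm ← 6961
adjust_throttle(-488): rpm ← 6961 -488 = 6473
set_airspeed(38.48): V ← 38.48 m/s
final state: V = 38.48 m/s, rpm = 6473 → n = rpm/60 = 107.883333 rev/s
J = V / (n·D) = 38.48 / (107.883333 × 0.29) = 1.229937
regime bands: climb J<0.4379 | cruise [0.4379, 0.8759) | windmill J≥0.8759
J = 1.2299 → windmill

J = 1.2299, regime = windmill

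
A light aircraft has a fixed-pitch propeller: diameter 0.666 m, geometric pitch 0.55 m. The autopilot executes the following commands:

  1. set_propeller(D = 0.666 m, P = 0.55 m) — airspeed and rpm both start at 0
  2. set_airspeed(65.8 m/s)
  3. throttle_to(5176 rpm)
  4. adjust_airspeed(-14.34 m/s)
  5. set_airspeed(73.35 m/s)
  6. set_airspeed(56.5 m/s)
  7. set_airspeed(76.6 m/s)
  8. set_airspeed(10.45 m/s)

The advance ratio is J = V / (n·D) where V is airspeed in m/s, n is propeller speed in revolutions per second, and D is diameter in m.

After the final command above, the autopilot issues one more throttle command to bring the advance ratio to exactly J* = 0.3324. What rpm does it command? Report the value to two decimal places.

set_propeller: D = 0.666 m, P = 0.55 m (p = P/D = 0.825826); state ← (V=0, rpm=0)
set_airspeed(65.8): V ← 65.8 m/s
throttle_to(5176): rpm ← 5176
adjust_airspeed(-14.34): V ← 65.8 -14.34 = 51.46 m/s
set_airspeed(73.35): V ← 73.35 m/s
set_airspeed(56.5): V ← 56.5 m/s
set_airspeed(76.6): V ← 76.6 m/s
set_airspeed(10.45): V ← 10.45 m/s
final state: V = 10.45 m/s, rpm = 5176 → n = rpm/60 = 86.266667 rev/s
target J* = 0.3324; solve J* = V/(n·D) for n: n = V/(J*·D) = 10.45/(0.3324 × 0.666) = 47.204244 rev/s
rpm = 60·n = 2832.254637

rpm = 2832.25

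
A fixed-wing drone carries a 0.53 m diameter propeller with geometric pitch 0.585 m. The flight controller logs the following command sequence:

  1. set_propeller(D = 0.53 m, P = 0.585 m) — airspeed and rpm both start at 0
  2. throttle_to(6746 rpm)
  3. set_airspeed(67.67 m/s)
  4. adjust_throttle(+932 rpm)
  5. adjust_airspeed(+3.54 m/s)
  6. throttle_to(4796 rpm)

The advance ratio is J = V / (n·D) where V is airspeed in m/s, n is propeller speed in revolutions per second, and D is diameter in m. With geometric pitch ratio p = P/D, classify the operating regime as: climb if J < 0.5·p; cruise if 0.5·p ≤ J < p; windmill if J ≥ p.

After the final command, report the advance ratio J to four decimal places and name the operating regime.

set_propeller: D = 0.53 m, P = 0.585 m (p = P/D = 1.103774); state ← (V=0, rpm=0)
throttle_to(6746): rpm ← 6746
set_airspeed(67.67): V ← 67.67 m/s
adjust_throttle(+932): rpm ← 6746 +932 = 7678
adjust_airspeed(+3.54): V ← 67.67 +3.54 = 71.21 m/s
throttle_to(4796): rpm ← 4796
final state: V = 71.21 m/s, rpm = 4796 → n = rpm/60 = 79.933333 rev/s
J = V / (n·D) = 71.21 / (79.933333 × 0.53) = 1.680882
regime bands: climb J<0.5519 | cruise [0.5519, 1.1038) | windmill J≥1.1038
J = 1.6809 → windmill

J = 1.6809, regime = windmill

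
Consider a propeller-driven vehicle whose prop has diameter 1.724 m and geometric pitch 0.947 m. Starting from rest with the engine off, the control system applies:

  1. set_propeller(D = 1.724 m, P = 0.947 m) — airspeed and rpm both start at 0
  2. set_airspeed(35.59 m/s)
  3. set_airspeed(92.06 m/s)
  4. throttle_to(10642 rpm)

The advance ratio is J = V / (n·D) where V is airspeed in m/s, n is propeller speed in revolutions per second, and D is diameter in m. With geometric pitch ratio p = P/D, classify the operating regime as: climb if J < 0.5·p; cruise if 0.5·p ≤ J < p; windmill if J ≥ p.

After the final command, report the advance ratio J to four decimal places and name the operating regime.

set_propeller: D = 1.724 m, P = 0.947 m (p = P/D = 0.549304); state ← (V=0, rpm=0)
set_airspeed(35.59): V ← 35.59 m/s
set_airspeed(92.06): V ← 92.06 m/s
throttle_to(10642): rpm ← 10642
final state: V = 92.06 m/s, rpm = 10642 → n = rpm/60 = 177.366667 rev/s
J = V / (n·D) = 92.06 / (177.366667 × 1.724) = 0.301066
regime bands: climb J<0.2747 | cruise [0.2747, 0.5493) | windmill J≥0.5493
J = 0.3011 → cruise

J = 0.3011, regime = cruise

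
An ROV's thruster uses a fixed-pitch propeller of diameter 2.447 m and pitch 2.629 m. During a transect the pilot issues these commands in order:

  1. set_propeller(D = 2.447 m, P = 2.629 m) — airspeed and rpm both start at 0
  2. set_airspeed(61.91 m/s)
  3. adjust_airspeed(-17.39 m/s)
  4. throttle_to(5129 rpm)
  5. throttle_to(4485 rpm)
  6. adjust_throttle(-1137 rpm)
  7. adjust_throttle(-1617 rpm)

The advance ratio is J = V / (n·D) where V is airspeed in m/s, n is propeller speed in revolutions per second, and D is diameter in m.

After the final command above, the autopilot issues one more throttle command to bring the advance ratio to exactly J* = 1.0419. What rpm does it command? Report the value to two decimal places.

set_propeller: D = 2.447 m, P = 2.629 m (p = P/D = 1.074377); state ← (V=0, rpm=0)
set_airspeed(61.91): V ← 61.91 m/s
adjust_airspeed(-17.39): V ← 61.91 -17.39 = 44.52 m/s
throttle_to(5129): rpm ← 5129
throttle_to(4485): rpm ← 4485
adjust_throttle(-1137): rpm ← 4485 -1137 = 3348
adjust_throttle(-1617): rpm ← 3348 -1617 = 1731
final state: V = 44.52 m/s, rpm = 1731 → n = rpm/60 = 28.850000 rev/s
target J* = 1.0419; solve J* = V/(n·D) for n: n = V/(J*·D) = 44.52/(1.0419 × 2.447) = 17.462047 rev/s
rpm = 60·n = 1047.722809

rpm = 1047.72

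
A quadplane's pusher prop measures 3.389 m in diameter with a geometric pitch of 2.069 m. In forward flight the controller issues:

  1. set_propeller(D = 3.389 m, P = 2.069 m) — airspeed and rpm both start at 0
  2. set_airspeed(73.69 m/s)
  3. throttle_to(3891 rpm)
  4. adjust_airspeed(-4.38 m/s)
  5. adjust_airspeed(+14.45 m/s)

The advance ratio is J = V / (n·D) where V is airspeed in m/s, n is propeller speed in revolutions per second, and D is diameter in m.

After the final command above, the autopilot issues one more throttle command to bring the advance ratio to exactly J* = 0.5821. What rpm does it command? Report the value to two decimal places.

rpm = 2547.53

set_propeller: D = 3.389 m, P = 2.069 m (p = P/D = 0.610505); state ← (V=0, rpm=0)
set_airspeed(73.69): V ← 73.69 m/s
throttle_to(3891): rpm ← 3891
adjust_airspeed(-4.38): V ← 73.69 -4.38 = 69.31 m/s
adjust_airspeed(+14.45): V ← 69.31 +14.45 = 83.76 m/s
final state: V = 83.76 m/s, rpm = 3891 → n = rpm/60 = 64.850000 rev/s
target J* = 0.5821; solve J* = V/(n·D) for n: n = V/(J*·D) = 83.76/(0.5821 × 3.389) = 42.458779 rev/s
rpm = 60·n = 2547.526738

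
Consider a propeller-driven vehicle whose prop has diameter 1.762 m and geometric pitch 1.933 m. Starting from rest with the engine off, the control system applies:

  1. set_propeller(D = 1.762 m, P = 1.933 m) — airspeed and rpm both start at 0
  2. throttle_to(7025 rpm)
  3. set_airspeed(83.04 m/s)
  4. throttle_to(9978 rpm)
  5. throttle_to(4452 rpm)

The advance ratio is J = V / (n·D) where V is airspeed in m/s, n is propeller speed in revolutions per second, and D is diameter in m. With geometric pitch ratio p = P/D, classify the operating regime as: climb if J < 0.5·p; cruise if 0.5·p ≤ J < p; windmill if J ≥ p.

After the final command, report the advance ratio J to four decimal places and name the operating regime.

set_propeller: D = 1.762 m, P = 1.933 m (p = P/D = 1.097049); state ← (V=0, rpm=0)
throttle_to(7025): rpm ← 7025
set_airspeed(83.04): V ← 83.04 m/s
throttle_to(9978): rpm ← 9978
throttle_to(4452): rpm ← 4452
final state: V = 83.04 m/s, rpm = 4452 → n = rpm/60 = 74.200000 rev/s
J = V / (n·D) = 83.04 / (74.200000 × 1.762) = 0.635152
regime bands: climb J<0.5485 | cruise [0.5485, 1.0970) | windmill J≥1.0970
J = 0.6352 → cruise

J = 0.6352, regime = cruise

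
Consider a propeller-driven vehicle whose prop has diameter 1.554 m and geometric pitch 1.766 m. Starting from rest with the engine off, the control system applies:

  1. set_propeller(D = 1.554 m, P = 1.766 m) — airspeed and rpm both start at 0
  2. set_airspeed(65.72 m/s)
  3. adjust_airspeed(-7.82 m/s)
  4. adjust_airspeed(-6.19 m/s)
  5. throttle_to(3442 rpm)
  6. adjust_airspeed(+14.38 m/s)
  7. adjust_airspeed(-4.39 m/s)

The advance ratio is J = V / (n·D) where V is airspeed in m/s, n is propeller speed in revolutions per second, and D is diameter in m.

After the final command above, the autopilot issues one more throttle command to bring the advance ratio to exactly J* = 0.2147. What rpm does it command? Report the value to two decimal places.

set_propeller: D = 1.554 m, P = 1.766 m (p = P/D = 1.136422); state ← (V=0, rpm=0)
set_airspeed(65.72): V ← 65.72 m/s
adjust_airspeed(-7.82): V ← 65.72 -7.82 = 57.9 m/s
adjust_airspeed(-6.19): V ← 57.9 -6.19 = 51.71 m/s
throttle_to(3442): rpm ← 3442
adjust_airspeed(+14.38): V ← 51.71 +14.38 = 66.09 m/s
adjust_airspeed(-4.39): V ← 66.09 -4.39 = 61.7 m/s
final state: V = 61.7 m/s, rpm = 3442 → n = rpm/60 = 57.366667 rev/s
target J* = 0.2147; solve J* = V/(n·D) for n: n = V/(J*·D) = 61.7/(0.2147 × 1.554) = 184.927758 rev/s
rpm = 60·n = 11095.665497

rpm = 11095.67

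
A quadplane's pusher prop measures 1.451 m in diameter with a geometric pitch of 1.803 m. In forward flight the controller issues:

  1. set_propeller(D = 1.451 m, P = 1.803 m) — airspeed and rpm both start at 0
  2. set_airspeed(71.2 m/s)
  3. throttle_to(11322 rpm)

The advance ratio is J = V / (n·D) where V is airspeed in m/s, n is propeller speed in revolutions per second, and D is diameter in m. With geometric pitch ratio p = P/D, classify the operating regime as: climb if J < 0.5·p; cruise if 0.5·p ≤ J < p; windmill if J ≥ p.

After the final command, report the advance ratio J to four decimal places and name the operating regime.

set_propeller: D = 1.451 m, P = 1.803 m (p = P/D = 1.242591); state ← (V=0, rpm=0)
set_airspeed(71.2): V ← 71.2 m/s
throttle_to(11322): rpm ← 11322
final state: V = 71.2 m/s, rpm = 11322 → n = rpm/60 = 188.700000 rev/s
J = V / (n·D) = 71.2 / (188.700000 × 1.451) = 0.260040
regime bands: climb J<0.6213 | cruise [0.6213, 1.2426) | windmill J≥1.2426
J = 0.2600 → climb

J = 0.2600, regime = climb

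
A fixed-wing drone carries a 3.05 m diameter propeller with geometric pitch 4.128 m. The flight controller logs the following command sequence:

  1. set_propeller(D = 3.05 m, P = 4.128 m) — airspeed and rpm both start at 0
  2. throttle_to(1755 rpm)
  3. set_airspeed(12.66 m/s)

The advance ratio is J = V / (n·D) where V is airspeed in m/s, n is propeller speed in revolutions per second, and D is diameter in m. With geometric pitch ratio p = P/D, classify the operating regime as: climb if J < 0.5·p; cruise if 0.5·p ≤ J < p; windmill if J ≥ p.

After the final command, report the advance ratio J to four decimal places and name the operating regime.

set_propeller: D = 3.05 m, P = 4.128 m (p = P/D = 1.353443); state ← (V=0, rpm=0)
throttle_to(1755): rpm ← 1755
set_airspeed(12.66): V ← 12.66 m/s
final state: V = 12.66 m/s, rpm = 1755 → n = rpm/60 = 29.250000 rev/s
J = V / (n·D) = 12.66 / (29.250000 × 3.05) = 0.141908
regime bands: climb J<0.6767 | cruise [0.6767, 1.3534) | windmill J≥1.3534
J = 0.1419 → climb

J = 0.1419, regime = climb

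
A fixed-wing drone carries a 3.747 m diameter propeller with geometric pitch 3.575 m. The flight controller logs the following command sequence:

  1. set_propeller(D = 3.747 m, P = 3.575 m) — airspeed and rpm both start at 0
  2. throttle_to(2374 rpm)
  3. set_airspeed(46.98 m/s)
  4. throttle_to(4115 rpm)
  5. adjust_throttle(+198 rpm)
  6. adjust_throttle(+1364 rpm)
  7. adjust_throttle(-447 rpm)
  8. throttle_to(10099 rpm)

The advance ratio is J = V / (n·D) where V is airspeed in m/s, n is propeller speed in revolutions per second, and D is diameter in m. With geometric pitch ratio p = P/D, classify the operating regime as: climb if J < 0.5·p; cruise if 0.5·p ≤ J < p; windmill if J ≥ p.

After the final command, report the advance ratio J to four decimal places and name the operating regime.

set_propeller: D = 3.747 m, P = 3.575 m (p = P/D = 0.954097); state ← (V=0, rpm=0)
throttle_to(2374): rpm ← 2374
set_airspeed(46.98): V ← 46.98 m/s
throttle_to(4115): rpm ← 4115
adjust_throttle(+198): rpm ← 4115 +198 = 4313
adjust_throttle(+1364): rpm ← 4313 +1364 = 5677
adjust_throttle(-447): rpm ← 5677 -447 = 5230
throttle_to(10099): rpm ← 10099
final state: V = 46.98 m/s, rpm = 10099 → n = rpm/60 = 168.316667 rev/s
J = V / (n·D) = 46.98 / (168.316667 × 3.747) = 0.074491
regime bands: climb J<0.4770 | cruise [0.4770, 0.9541) | windmill J≥0.9541
J = 0.0745 → climb

J = 0.0745, regime = climb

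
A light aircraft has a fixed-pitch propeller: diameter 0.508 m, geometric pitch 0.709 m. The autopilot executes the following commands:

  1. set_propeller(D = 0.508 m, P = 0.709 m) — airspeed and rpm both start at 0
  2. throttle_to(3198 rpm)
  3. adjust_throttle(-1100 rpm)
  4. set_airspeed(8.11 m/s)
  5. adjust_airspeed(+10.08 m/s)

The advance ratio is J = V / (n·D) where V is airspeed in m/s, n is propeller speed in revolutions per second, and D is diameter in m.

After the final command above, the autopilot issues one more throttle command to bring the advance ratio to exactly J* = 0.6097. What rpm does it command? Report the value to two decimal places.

set_propeller: D = 0.508 m, P = 0.709 m (p = P/D = 1.395669); state ← (V=0, rpm=0)
throttle_to(3198): rpm ← 3198
adjust_throttle(-1100): rpm ← 3198 -1100 = 2098
set_airspeed(8.11): V ← 8.11 m/s
adjust_airspeed(+10.08): V ← 8.11 +10.08 = 18.19 m/s
final state: V = 18.19 m/s, rpm = 2098 → n = rpm/60 = 34.966667 rev/s
target J* = 0.6097; solve J* = V/(n·D) for n: n = V/(J*·D) = 18.19/(0.6097 × 0.508) = 58.729025 rev/s
rpm = 60·n = 3523.741507

rpm = 3523.74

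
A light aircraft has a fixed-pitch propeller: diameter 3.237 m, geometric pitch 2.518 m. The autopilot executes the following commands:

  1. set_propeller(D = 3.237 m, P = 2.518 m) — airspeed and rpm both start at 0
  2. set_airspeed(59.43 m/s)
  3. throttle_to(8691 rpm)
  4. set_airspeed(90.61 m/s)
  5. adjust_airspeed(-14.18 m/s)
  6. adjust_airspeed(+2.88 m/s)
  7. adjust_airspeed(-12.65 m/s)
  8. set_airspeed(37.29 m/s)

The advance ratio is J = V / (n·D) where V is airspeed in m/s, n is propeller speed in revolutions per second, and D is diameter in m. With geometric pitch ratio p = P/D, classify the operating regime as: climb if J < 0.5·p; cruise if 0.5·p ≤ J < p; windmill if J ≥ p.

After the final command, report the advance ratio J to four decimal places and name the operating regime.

J = 0.0795, regime = climb

set_propeller: D = 3.237 m, P = 2.518 m (p = P/D = 0.777881); state ← (V=0, rpm=0)
set_airspeed(59.43): V ← 59.43 m/s
throttle_to(8691): rpm ← 8691
set_airspeed(90.61): V ← 90.61 m/s
adjust_airspeed(-14.18): V ← 90.61 -14.18 = 76.43 m/s
adjust_airspeed(+2.88): V ← 76.43 +2.88 = 79.31 m/s
adjust_airspeed(-12.65): V ← 79.31 -12.65 = 66.66 m/s
set_airspeed(37.29): V ← 37.29 m/s
final state: V = 37.29 m/s, rpm = 8691 → n = rpm/60 = 144.850000 rev/s
J = V / (n·D) = 37.29 / (144.850000 × 3.237) = 0.079530
regime bands: climb J<0.3889 | cruise [0.3889, 0.7779) | windmill J≥0.7779
J = 0.0795 → climb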